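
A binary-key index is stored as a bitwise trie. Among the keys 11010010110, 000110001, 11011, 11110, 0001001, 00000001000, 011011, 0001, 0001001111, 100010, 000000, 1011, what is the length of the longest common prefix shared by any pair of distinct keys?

7

The deepest shared node is where two words last agree before diverging.
"0001001" and "0001001111" agree on "0001001" (7 characters) before diverging; nothing deeper is shared.
Longest shared-prefix length: 7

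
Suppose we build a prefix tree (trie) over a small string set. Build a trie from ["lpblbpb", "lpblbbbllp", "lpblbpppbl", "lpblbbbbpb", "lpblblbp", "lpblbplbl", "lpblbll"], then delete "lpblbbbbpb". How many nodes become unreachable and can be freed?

3

Walk "lpblbbbbpb" from the leaf back toward the root, removing each node that no remaining word uses.
The suffix "bpb" (3 nodes) is used only by "lpblbbbbpb"; the node for "lpblbbb" still has the child "l", so pruning stops there.
Nodes removed: 3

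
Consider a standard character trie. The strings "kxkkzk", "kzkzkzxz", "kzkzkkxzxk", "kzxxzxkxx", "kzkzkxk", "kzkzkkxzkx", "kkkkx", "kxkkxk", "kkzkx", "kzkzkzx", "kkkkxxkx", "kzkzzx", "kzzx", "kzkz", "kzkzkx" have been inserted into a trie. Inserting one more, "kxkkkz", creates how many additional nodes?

2

Walking "kxkkkz" from the root, the first 4 characters ("kxkk") follow existing edges; "k" is the first miss.
New nodes needed: |"kxkkkz"| − 4 = 6 − 4 = 2.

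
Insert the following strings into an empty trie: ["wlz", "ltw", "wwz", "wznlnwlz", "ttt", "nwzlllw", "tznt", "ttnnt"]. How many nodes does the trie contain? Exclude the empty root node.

31

For each word, the new-node count is its length minus the longest prefix already in the trie:
  "wlz" → 3 new (w, l, z)
  "ltw" → 3 new (l, t, w)
  "wwz" → prefix "w" already present; 2 new (w, z)
  "wznlnwlz" → prefix "w" already present; 7 new (z, n, l, n, w, l, z)
  "ttt" → 3 new (t, t, t)
  "nwzlllw" → 7 new (n, w, z, l, l, l, w)
  "tznt" → prefix "t" already present; 3 new (z, n, t)
  "ttnnt" → prefix "tt" already present; 3 new (n, n, t)
Total nodes = 3 + 3 + 2 + 7 + 3 + 7 + 3 + 3 = 31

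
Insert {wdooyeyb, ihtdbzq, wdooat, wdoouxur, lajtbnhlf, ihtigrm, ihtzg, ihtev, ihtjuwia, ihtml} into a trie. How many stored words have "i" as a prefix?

6

Traverse to the node for "i", then collect every word in that subtree.
Words under "i": ihtdbzq, ihtev, ihtigrm, ihtjuwia, ihtml, ihtzg
Count: 6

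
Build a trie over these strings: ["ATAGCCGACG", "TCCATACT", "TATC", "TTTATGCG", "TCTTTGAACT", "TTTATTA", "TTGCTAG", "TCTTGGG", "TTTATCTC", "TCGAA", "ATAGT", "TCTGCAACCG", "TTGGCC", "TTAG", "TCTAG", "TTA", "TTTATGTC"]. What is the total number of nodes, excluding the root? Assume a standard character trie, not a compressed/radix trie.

Insert word by word; a character creates a node only if that edge doesn't already exist:
  "ATAGCCGACG" → 10 new (A, T, A, G, C, C, G, A, C, G)
  "TCCATACT" → 8 new (T, C, C, A, T, A, C, T)
  "TATC" → prefix "T" already present; 3 new (A, T, C)
  "TTTATGCG" → prefix "T" already present; 7 new (T, T, A, T, G, C, G)
  "TCTTTGAACT" → prefix "TC" already present; 8 new (T, T, T, G, A, A, C, T)
  "TTTATTA" → prefix "TTTAT" already present; 2 new (T, A)
  "TTGCTAG" → prefix "TT" already present; 5 new (G, C, T, A, G)
  "TCTTGGG" → prefix "TCTT" already present; 3 new (G, G, G)
  "TTTATCTC" → prefix "TTTAT" already present; 3 new (C, T, C)
  "TCGAA" → prefix "TC" already present; 3 new (G, A, A)
  "ATAGT" → prefix "ATAG" already present; 1 new (T)
  "TCTGCAACCG" → prefix "TCT" already present; 7 new (G, C, A, A, C, C, G)
  "TTGGCC" → prefix "TTG" already present; 3 new (G, C, C)
  "TTAG" → prefix "TT" already present; 2 new (A, G)
  "TCTAG" → prefix "TCT" already present; 2 new (A, G)
  "TTA" → prefix "TTA" already present; 0 new (none)
  "TTTATGTC" → prefix "TTTATG" already present; 2 new (T, C)
Total nodes = 10 + 8 + 3 + 7 + 8 + 2 + 5 + 3 + 3 + 3 + 1 + 7 + 3 + 2 + 2 + 0 + 2 = 69

69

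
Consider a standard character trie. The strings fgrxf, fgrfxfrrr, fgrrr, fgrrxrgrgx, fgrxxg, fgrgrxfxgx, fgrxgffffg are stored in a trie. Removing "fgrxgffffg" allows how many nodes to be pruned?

After clearing the end-marker at "fgrxgffffg", prune upward until reaching a node still needed by another word.
The suffix "gffffg" (6 nodes) is used only by "fgrxgffffg"; the node for "fgrx" still has the child "f", so pruning stops there.
Nodes removed: 6

6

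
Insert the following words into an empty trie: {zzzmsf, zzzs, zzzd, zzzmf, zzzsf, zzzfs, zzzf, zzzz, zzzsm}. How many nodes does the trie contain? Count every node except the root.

Count nodes per top-level branch (shared prefixes stored once):
  'z'-branch (zzzd, zzzf, zzzfs, zzzmf, zzzmsf, zzzs, zzzsf, zzzsm, zzzz): 14 nodes
Sum: 14

14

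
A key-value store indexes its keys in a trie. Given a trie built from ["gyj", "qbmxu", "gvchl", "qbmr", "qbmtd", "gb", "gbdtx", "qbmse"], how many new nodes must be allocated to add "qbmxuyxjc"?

The longest prefix of "qbmxuyxjc" already in the trie is "qbmxu" (length 5).
Each of the 4 remaining characters creates one node.

4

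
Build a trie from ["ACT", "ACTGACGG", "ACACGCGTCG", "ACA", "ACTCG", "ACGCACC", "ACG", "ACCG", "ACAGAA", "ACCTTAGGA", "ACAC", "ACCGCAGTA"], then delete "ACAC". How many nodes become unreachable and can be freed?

0

After clearing the end-marker at "ACAC", prune upward until reaching a node still needed by another word.
Every node on "ACAC" is still needed (e.g. by "ACACGCGTCG"), so nothing is freed.
Nodes removed: 0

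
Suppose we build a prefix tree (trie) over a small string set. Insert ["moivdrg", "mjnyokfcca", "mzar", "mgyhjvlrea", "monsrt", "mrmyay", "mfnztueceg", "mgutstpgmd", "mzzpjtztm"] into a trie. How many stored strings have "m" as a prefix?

Filter for entries beginning with "m":
Words under "m": mfnztueceg, mgutstpgmd, mgyhjvlrea, mjnyokfcca, moivdrg, monsrt, mrmyay, mzar, mzzpjtztm
Count: 9

9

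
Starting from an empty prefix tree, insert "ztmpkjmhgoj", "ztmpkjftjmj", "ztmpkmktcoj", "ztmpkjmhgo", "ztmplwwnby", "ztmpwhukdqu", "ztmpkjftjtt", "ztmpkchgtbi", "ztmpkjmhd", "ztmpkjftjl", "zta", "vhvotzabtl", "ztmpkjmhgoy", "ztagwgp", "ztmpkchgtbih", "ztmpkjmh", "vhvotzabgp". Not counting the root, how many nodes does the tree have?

Count nodes per top-level branch (shared prefixes stored once):
  'v'-branch (vhvotzabgp, vhvotzabtl): 12 nodes
  'z'-branch (zta, ztagwgp, ztmpkchgtbi, ztmpkchgtbih, ztmpkjftjl, ztmpkjftjmj, ztmpkjftjtt, ztmpkjmh, ztmpkjmhd, ztmpkjmhgo, ztmpkjmhgoj, ztmpkjmhgoy, ztmpkmktcoj, ztmplwwnby, ztmpwhukdqu): 52 nodes
Sum: 64

64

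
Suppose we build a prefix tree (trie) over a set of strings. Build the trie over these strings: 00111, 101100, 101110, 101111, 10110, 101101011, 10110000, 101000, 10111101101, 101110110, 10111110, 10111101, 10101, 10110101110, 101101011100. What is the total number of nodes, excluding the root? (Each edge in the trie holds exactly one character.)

37

For each word, the new-node count is its length minus the longest prefix already in the trie:
  "00111" → 5 new (0, 0, 1, 1, 1)
  "101100" → 6 new (1, 0, 1, 1, 0, 0)
  "101110" → prefix "1011" already present; 2 new (1, 0)
  "101111" → prefix "10111" already present; 1 new (1)
  "10110" → prefix "10110" already present; 0 new (none)
  "101101011" → prefix "10110" already present; 4 new (1, 0, 1, 1)
  "10110000" → prefix "101100" already present; 2 new (0, 0)
  "101000" → prefix "101" already present; 3 new (0, 0, 0)
  "10111101101" → prefix "101111" already present; 5 new (0, 1, 1, 0, 1)
  "101110110" → prefix "101110" already present; 3 new (1, 1, 0)
  "10111110" → prefix "101111" already present; 2 new (1, 0)
  "10111101" → prefix "10111101" already present; 0 new (none)
  "10101" → prefix "1010" already present; 1 new (1)
  "10110101110" → prefix "101101011" already present; 2 new (1, 0)
  "101101011100" → prefix "10110101110" already present; 1 new (0)
Total nodes = 5 + 6 + 2 + 1 + 0 + 4 + 2 + 3 + 5 + 3 + 2 + 0 + 1 + 2 + 1 = 37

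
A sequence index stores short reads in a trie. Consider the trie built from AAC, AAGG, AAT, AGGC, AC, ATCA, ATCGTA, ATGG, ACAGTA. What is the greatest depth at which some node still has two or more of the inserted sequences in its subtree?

3

The deepest shared node is where two words last agree before diverging.
e.g. "ATCA" and "ATCGTA" share the prefix "ATC" of length 3; no pair shares a longer one.
Longest shared-prefix length: 3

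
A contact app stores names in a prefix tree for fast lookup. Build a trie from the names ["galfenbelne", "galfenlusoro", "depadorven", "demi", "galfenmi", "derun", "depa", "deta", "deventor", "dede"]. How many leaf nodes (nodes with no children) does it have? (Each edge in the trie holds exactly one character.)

9

Leaves are exactly the stored words that no other stored word extends.
Those words: "dede", "demi", "depadorven", "derun", "deta", "deventor", "galfenbelne", "galfenlusoro", "galfenmi"
Leaf count: 9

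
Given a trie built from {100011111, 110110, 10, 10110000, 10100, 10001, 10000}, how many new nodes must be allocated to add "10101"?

"1010" is already a path in the trie; the remaining "1" must be added.
So 5 − 4 = 1 new nodes.

1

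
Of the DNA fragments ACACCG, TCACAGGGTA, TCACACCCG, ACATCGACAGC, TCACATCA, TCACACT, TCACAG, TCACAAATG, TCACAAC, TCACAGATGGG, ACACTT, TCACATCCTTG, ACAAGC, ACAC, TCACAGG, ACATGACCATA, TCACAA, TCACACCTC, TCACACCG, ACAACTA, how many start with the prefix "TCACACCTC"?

1

Walk to "TCACACCTC"; the words in its subtree are exactly those with that prefix.
Words under "TCACACCTC": TCACACCTC
Count: 1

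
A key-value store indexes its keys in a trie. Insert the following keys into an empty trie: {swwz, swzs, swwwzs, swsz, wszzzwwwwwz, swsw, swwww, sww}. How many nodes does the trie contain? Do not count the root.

Trie structure (* marks end of a word):
(root)
├─ s
│  └─ w
│     ├─ s
│     │  ├─ w *
│     │  └─ z *
│     ├─ w *
│     │  ├─ w
│     │  │  ├─ w *
│     │  │  └─ z
│     │  │     └─ s *
│     │  └─ z *
│     └─ z
│        └─ s *
└─ w
   └─ s
      └─ z
         └─ z
            └─ z
               └─ w
                  └─ w
                     └─ w
                        └─ w
                           └─ w
                              └─ z *
Counting every labelled node above: 24.

24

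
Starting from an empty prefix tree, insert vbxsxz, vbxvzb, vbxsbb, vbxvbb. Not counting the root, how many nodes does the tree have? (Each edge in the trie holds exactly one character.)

Insert word by word; a character creates a node only if that edge doesn't already exist:
  "vbxsxz" → 6 new (v, b, x, s, x, z)
  "vbxvzb" → prefix "vbx" already present; 3 new (v, z, b)
  "vbxsbb" → prefix "vbxs" already present; 2 new (b, b)
  "vbxvbb" → prefix "vbxv" already present; 2 new (b, b)
Total nodes = 6 + 3 + 2 + 2 = 13

13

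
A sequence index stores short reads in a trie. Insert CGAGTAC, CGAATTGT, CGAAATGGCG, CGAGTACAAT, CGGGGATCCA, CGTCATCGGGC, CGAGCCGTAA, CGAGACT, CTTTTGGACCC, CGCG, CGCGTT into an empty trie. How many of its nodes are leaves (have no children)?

9

Leaves are exactly the stored words that no other stored word extends.
Those words: "CGAAATGGCG", "CGAATTGT", "CGAGACT", "CGAGCCGTAA", "CGAGTACAAT", "CGCGTT", "CGGGGATCCA", "CGTCATCGGGC", "CTTTTGGACCC"
Leaf count: 9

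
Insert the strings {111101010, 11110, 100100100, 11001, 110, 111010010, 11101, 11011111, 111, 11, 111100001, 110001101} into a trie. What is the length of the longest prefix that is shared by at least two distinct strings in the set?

Look for the deepest trie node that still has at least two words in its subtree.
"11101" and "111010010" agree on "11101" (5 characters) before diverging; nothing deeper is shared.
Longest shared-prefix length: 5

5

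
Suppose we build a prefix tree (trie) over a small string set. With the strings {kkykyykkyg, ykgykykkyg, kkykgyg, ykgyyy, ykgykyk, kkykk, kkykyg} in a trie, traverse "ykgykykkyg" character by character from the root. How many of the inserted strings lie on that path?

Walk "ykgykykkyg" from the root; an end-of-word marker is hit whenever a stored word is a prefix of "ykgykykkyg".
Prefixes of the query that are stored words: "ykgykyk", "ykgykykkyg"
Count: 2

2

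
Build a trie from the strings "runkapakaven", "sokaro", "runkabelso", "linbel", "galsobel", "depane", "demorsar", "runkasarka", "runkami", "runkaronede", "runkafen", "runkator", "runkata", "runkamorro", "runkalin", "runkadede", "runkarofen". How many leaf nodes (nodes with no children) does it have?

17

A leaf is a node with no children — equivalently, the end of a word that is not a proper prefix of any other stored word.
Those words: "demorsar", "depane", "galsobel", "linbel", "runkabelso", "runkadede", "runkafen", "runkalin", "runkami", "runkamorro", "runkapakaven", "runkarofen", "runkaronede", "runkasarka", "runkata", "runkator", "sokaro"
Leaf count: 17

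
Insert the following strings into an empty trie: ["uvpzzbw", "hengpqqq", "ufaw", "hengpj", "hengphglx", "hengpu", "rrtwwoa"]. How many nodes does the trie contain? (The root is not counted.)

Trie structure (* marks end of a word):
(root)
├─ h
│  └─ e
│     └─ n
│        └─ g
│           └─ p
│              ├─ h
│              │  └─ g
│              │     └─ l
│              │        └─ x *
│              ├─ j *
│              ├─ q
│              │  └─ q
│              │     └─ q *
│              └─ u *
├─ r
│  └─ r
│     └─ t
│        └─ w
│           └─ w
│              └─ o
│                 └─ a *
└─ u
   ├─ f
   │  └─ a
   │     └─ w *
   └─ v
      └─ p
         └─ z
            └─ z
               └─ b
                  └─ w *
Counting every labelled node above: 31.

31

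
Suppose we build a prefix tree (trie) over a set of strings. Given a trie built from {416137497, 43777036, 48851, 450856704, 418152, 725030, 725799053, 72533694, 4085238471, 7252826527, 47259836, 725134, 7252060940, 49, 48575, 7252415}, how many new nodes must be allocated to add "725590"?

The longest prefix of "725590" already in the trie is "725" (length 3).
So 6 − 3 = 3 new nodes.

3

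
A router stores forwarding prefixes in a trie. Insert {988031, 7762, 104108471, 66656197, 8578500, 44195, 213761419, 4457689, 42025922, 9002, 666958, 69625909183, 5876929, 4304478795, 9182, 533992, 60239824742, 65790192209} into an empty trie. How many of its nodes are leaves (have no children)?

18

Leaves are exactly the stored words that no other stored word extends.
Those words: "104108471", "213761419", "42025922", "4304478795", "44195", "4457689", "533992", "5876929", "60239824742", "65790192209", "66656197", "666958", "69625909183", "7762", "8578500", "9002", "9182", "988031"
Leaf count: 18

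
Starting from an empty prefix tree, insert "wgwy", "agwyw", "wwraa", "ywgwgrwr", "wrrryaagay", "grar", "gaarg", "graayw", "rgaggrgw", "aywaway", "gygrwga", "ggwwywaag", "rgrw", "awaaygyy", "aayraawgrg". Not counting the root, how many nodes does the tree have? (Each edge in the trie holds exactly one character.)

Insert word by word; a character creates a node only if that edge doesn't already exist:
  "wgwy" → 4 new (w, g, w, y)
  "agwyw" → 5 new (a, g, w, y, w)
  "wwraa" → prefix "w" already present; 4 new (w, r, a, a)
  "ywgwgrwr" → 8 new (y, w, g, w, g, r, w, r)
  "wrrryaagay" → prefix "w" already present; 9 new (r, r, r, y, a, a, g, a, y)
  "grar" → 4 new (g, r, a, r)
  "gaarg" → prefix "g" already present; 4 new (a, a, r, g)
  "graayw" → prefix "gra" already present; 3 new (a, y, w)
  "rgaggrgw" → 8 new (r, g, a, g, g, r, g, w)
  "aywaway" → prefix "a" already present; 6 new (y, w, a, w, a, y)
  "gygrwga" → prefix "g" already present; 6 new (y, g, r, w, g, a)
  "ggwwywaag" → prefix "g" already present; 8 new (g, w, w, y, w, a, a, g)
  "rgrw" → prefix "rg" already present; 2 new (r, w)
  "awaaygyy" → prefix "a" already present; 7 new (w, a, a, y, g, y, y)
  "aayraawgrg" → prefix "a" already present; 9 new (a, y, r, a, a, w, g, r, g)
Total nodes = 4 + 5 + 4 + 8 + 9 + 4 + 4 + 3 + 8 + 6 + 6 + 8 + 2 + 7 + 9 = 87

87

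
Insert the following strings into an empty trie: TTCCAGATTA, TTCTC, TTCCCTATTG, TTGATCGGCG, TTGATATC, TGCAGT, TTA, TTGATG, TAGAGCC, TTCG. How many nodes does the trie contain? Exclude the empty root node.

Count nodes per top-level branch (shared prefixes stored once):
  'T'-branch (TAGAGCC, TGCAGT, TTA, TTCCAGATTA, TTCCCTATTG, TTCG, TTCTC, TTGATATC, TTGATCGGCG, TTGATG): 43 nodes
Sum: 43

43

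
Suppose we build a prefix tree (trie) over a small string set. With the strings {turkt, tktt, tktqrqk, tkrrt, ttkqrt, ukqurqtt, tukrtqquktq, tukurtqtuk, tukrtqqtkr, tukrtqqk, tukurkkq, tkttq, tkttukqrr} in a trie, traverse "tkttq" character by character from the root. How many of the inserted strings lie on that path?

Walk "tkttq" from the root; an end-of-word marker is hit whenever a stored word is a prefix of "tkttq".
Prefixes of the query that are stored words: "tktt", "tkttq"
Count: 2

2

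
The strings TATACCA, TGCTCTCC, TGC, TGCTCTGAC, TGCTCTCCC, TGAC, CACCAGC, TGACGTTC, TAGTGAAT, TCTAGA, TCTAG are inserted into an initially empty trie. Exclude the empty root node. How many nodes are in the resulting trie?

For each word, the new-node count is its length minus the longest prefix already in the trie:
  "TATACCA" → 7 new (T, A, T, A, C, C, A)
  "TGCTCTCC" → prefix "T" already present; 7 new (G, C, T, C, T, C, C)
  "TGC" → prefix "TGC" already present; 0 new (none)
  "TGCTCTGAC" → prefix "TGCTCT" already present; 3 new (G, A, C)
  "TGCTCTCCC" → prefix "TGCTCTCC" already present; 1 new (C)
  "TGAC" → prefix "TG" already present; 2 new (A, C)
  "CACCAGC" → 7 new (C, A, C, C, A, G, C)
  "TGACGTTC" → prefix "TGAC" already present; 4 new (G, T, T, C)
  "TAGTGAAT" → prefix "TA" already present; 6 new (G, T, G, A, A, T)
  "TCTAGA" → prefix "T" already present; 5 new (C, T, A, G, A)
  "TCTAG" → prefix "TCTAG" already present; 0 new (none)
Total nodes = 7 + 7 + 0 + 3 + 1 + 2 + 7 + 4 + 6 + 5 + 0 = 42

42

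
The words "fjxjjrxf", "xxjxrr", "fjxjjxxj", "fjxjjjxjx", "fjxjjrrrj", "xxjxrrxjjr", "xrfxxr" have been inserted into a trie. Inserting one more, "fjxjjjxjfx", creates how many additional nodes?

Walking "fjxjjjxjfx" from the root, the first 8 characters ("fjxjjjxj") follow existing edges; "f" is the first miss.
New nodes needed: |"fjxjjjxjfx"| − 8 = 10 − 8 = 2.

2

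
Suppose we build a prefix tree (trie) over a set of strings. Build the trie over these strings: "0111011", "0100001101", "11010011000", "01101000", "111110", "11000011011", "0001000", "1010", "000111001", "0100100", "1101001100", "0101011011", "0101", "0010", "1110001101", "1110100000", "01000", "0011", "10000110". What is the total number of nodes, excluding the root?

Insert word by word; a character creates a node only if that edge doesn't already exist:
  "0111011" → 7 new (0, 1, 1, 1, 0, 1, 1)
  "0100001101" → prefix "01" already present; 8 new (0, 0, 0, 0, 1, 1, 0, 1)
  "11010011000" → 11 new (1, 1, 0, 1, 0, 0, 1, 1, 0, 0, 0)
  "01101000" → prefix "011" already present; 5 new (0, 1, 0, 0, 0)
  "111110" → prefix "11" already present; 4 new (1, 1, 1, 0)
  "11000011011" → prefix "110" already present; 8 new (0, 0, 0, 1, 1, 0, 1, 1)
  "0001000" → prefix "0" already present; 6 new (0, 0, 1, 0, 0, 0)
  "1010" → prefix "1" already present; 3 new (0, 1, 0)
  "000111001" → prefix "0001" already present; 5 new (1, 1, 0, 0, 1)
  "0100100" → prefix "0100" already present; 3 new (1, 0, 0)
  "1101001100" → prefix "1101001100" already present; 0 new (none)
  "0101011011" → prefix "010" already present; 7 new (1, 0, 1, 1, 0, 1, 1)
  "0101" → prefix "0101" already present; 0 new (none)
  "0010" → prefix "00" already present; 2 new (1, 0)
  "1110001101" → prefix "111" already present; 7 new (0, 0, 0, 1, 1, 0, 1)
  "1110100000" → prefix "1110" already present; 6 new (1, 0, 0, 0, 0, 0)
  "01000" → prefix "01000" already present; 0 new (none)
  "0011" → prefix "001" already present; 1 new (1)
  "10000110" → prefix "10" already present; 6 new (0, 0, 0, 1, 1, 0)
Total nodes = 7 + 8 + 11 + 5 + 4 + 8 + 6 + 3 + 5 + 3 + 0 + 7 + 0 + 2 + 7 + 6 + 0 + 1 + 6 = 89

89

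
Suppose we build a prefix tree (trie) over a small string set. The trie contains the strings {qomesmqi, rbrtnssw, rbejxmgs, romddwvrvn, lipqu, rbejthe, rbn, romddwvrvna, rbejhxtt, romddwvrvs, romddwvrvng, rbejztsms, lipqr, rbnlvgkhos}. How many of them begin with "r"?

11

Traverse to the node for "r", then collect every word in that subtree.
Words under "r": rbejhxtt, rbejthe, rbejxmgs, rbejztsms, rbn, rbnlvgkhos, rbrtnssw, romddwvrvn, romddwvrvna, romddwvrvng, romddwvrvs
Count: 11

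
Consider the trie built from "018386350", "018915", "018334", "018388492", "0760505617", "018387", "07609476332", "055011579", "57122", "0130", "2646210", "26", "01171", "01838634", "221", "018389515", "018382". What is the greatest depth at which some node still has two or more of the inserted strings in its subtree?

Look for the deepest trie node that still has at least two words in its subtree.
"01838634" and "018386350" agree on "0183863" (7 characters) before diverging; nothing deeper is shared.
Longest shared-prefix length: 7

7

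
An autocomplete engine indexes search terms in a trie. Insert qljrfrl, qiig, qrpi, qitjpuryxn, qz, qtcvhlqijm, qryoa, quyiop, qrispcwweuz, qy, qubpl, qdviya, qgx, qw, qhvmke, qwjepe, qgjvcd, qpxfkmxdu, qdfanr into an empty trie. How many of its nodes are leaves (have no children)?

A leaf is a node with no children — equivalently, the end of a word that is not a proper prefix of any other stored word.
Those words: "qdfanr", "qdviya", "qgjvcd", "qgx", "qhvmke", "qiig", "qitjpuryxn", "qljrfrl", "qpxfkmxdu", "qrispcwweuz", "qrpi", "qryoa", "qtcvhlqijm", "qubpl", "quyiop", "qwjepe", "qy", "qz"
Leaf count: 18

18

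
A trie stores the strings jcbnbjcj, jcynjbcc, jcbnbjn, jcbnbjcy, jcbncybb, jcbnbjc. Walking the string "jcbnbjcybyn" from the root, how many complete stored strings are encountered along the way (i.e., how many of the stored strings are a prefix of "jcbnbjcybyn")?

Check each prefix of "jcbnbjcybyn" against the stored set — each match is an end-marker on the path.
Prefixes of the query that are stored words: "jcbnbjc", "jcbnbjcy"
Count: 2

2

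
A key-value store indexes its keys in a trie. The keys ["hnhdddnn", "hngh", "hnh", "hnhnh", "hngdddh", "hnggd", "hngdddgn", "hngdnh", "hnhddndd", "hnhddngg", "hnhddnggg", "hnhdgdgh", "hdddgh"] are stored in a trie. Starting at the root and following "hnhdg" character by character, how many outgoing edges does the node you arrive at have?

1

Follow the path "hnhdg" to its node, then look at its outgoing edges.
Distinct next characters after "hnhdg": d.
That node has 1 child edge.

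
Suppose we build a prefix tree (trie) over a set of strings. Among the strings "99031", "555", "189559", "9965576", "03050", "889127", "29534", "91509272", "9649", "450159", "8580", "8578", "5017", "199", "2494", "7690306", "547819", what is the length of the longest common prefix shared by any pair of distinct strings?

Equivalently: take the maximum, over all pairs, of their longest common prefix length.
e.g. "8578" and "8580" share the prefix "85" of length 2; no pair shares a longer one.
Longest shared-prefix length: 2

2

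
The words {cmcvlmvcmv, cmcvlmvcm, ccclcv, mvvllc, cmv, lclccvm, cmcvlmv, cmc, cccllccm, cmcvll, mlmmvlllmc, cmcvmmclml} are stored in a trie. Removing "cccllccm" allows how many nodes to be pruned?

Walk "cccllccm" from the leaf back toward the root, removing each node that no remaining word uses.
The suffix "lccm" (4 nodes) is used only by "cccllccm"; the node for "cccl" still has the child "c", so pruning stops there.
Nodes removed: 4

4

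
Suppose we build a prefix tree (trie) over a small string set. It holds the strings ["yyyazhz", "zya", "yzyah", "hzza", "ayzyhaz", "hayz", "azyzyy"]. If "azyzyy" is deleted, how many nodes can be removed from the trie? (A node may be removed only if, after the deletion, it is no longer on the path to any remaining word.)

5

After clearing the end-marker at "azyzyy", prune upward until reaching a node still needed by another word.
The suffix "zyzyy" (5 nodes) is used only by "azyzyy"; the node for "a" still has the child "y", so pruning stops there.
Nodes removed: 5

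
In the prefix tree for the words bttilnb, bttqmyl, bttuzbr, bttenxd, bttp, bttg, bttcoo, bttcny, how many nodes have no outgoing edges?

8

A leaf is a node with no children — equivalently, the end of a word that is not a proper prefix of any other stored word.
Those words: "bttcny", "bttcoo", "bttenxd", "bttg", "bttilnb", "bttp", "bttqmyl", "bttuzbr"
Leaf count: 8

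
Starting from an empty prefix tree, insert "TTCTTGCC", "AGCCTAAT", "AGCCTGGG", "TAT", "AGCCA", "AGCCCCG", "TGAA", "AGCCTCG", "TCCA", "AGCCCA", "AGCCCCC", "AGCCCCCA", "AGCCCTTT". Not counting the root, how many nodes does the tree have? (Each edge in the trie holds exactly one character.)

39

Insert word by word; a character creates a node only if that edge doesn't already exist:
  "TTCTTGCC" → 8 new (T, T, C, T, T, G, C, C)
  "AGCCTAAT" → 8 new (A, G, C, C, T, A, A, T)
  "AGCCTGGG" → prefix "AGCCT" already present; 3 new (G, G, G)
  "TAT" → prefix "T" already present; 2 new (A, T)
  "AGCCA" → prefix "AGCC" already present; 1 new (A)
  "AGCCCCG" → prefix "AGCC" already present; 3 new (C, C, G)
  "TGAA" → prefix "T" already present; 3 new (G, A, A)
  "AGCCTCG" → prefix "AGCCT" already present; 2 new (C, G)
  "TCCA" → prefix "T" already present; 3 new (C, C, A)
  "AGCCCA" → prefix "AGCCC" already present; 1 new (A)
  "AGCCCCC" → prefix "AGCCCC" already present; 1 new (C)
  "AGCCCCCA" → prefix "AGCCCCC" already present; 1 new (A)
  "AGCCCTTT" → prefix "AGCCC" already present; 3 new (T, T, T)
Total nodes = 8 + 8 + 3 + 2 + 1 + 3 + 3 + 2 + 3 + 1 + 1 + 1 + 3 = 39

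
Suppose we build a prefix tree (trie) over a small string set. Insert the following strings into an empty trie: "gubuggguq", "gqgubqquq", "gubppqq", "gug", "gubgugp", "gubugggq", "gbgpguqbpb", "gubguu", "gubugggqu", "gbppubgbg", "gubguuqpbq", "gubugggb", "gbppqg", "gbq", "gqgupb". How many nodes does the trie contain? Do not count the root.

55

Trace insertions, counting only characters that open a new branch:
  "gubuggguq" → 9 new (g, u, b, u, g, g, g, u, q)
  "gqgubqquq" → prefix "g" already present; 8 new (q, g, u, b, q, q, u, q)
  "gubppqq" → prefix "gub" already present; 4 new (p, p, q, q)
  "gug" → prefix "gu" already present; 1 new (g)
  "gubgugp" → prefix "gub" already present; 4 new (g, u, g, p)
  "gubugggq" → prefix "gubuggg" already present; 1 new (q)
  "gbgpguqbpb" → prefix "g" already present; 9 new (b, g, p, g, u, q, b, p, b)
  "gubguu" → prefix "gubgu" already present; 1 new (u)
  "gubugggqu" → prefix "gubugggq" already present; 1 new (u)
  "gbppubgbg" → prefix "gb" already present; 7 new (p, p, u, b, g, b, g)
  "gubguuqpbq" → prefix "gubguu" already present; 4 new (q, p, b, q)
  "gubugggb" → prefix "gubuggg" already present; 1 new (b)
  "gbppqg" → prefix "gbpp" already present; 2 new (q, g)
  "gbq" → prefix "gb" already present; 1 new (q)
  "gqgupb" → prefix "gqgu" already present; 2 new (p, b)
Total nodes = 9 + 8 + 4 + 1 + 4 + 1 + 9 + 1 + 1 + 7 + 4 + 1 + 2 + 1 + 2 = 55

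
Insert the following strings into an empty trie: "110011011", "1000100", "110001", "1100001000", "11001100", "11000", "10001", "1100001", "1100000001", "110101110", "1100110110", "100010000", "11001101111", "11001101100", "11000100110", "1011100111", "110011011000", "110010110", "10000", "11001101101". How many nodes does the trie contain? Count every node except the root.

59

Count nodes per top-level branch (shared prefixes stored once):
  '1'-branch (10000, 10001, 1000100, 100010000, 1011100111, 11000, 1100000001, 1100001, 1100001000, 110001, 11000100110, 110010110, 11001100, 110011011, 1100110110, 11001101100, 110011011000, 11001101101, 11001101111, 110101110): 59 nodes
Sum: 59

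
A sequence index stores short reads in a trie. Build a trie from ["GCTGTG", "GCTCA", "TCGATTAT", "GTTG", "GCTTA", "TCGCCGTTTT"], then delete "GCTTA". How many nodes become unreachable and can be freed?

2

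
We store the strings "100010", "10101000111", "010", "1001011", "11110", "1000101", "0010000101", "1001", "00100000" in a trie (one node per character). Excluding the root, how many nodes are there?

37

Trie structure (* marks end of a word):
(root)
├─ 0
│  ├─ 0
│  │  └─ 1
│  │     └─ 0
│  │        └─ 0
│  │           └─ 0
│  │              └─ 0
│  │                 ├─ 0 *
│  │                 └─ 1
│  │                    └─ 0
│  │                       └─ 1 *
│  └─ 1
│     └─ 0 *
└─ 1
   ├─ 0
   │  ├─ 0
   │  │  ├─ 0
   │  │  │  └─ 1
   │  │  │     └─ 0 *
   │  │  │        └─ 1 *
   │  │  └─ 1 *
   │  │     └─ 0
   │  │        └─ 1
   │  │           └─ 1 *
   │  └─ 1
   │     └─ 0
   │        └─ 1
   │           └─ 0
   │              └─ 0
   │                 └─ 0
   │                    └─ 1
   │                       └─ 1
   │                          └─ 1 *
   └─ 1
      └─ 1
         └─ 1
            └─ 0 *
Counting every labelled node above: 37.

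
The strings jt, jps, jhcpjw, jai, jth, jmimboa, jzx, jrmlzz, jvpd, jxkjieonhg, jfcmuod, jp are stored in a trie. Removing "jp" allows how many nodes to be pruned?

A node on "jp"'s path can go only if nothing else ends at it or branches off below it.
Every node on "jp" is still needed (e.g. by "jps"), so nothing is freed.
Nodes removed: 0

0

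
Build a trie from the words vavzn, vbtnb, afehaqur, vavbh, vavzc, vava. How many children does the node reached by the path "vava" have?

0

Walk "vava" from the root, arriving at one node.
No stored string extends past "vava".
That node has 0 child edges.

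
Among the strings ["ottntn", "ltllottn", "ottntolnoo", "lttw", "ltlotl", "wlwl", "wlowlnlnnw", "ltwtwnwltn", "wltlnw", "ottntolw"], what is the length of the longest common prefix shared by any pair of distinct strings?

7

Equivalently: take the maximum, over all pairs, of their longest common prefix length.
e.g. "ottntolnoo" and "ottntolw" share the prefix "ottntol" of length 7; no pair shares a longer one.
Longest shared-prefix length: 7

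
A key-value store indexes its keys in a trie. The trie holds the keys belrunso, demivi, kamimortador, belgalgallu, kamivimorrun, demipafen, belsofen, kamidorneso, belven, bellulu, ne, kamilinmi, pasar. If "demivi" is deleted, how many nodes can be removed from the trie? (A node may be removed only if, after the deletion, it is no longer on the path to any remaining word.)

2

Walk "demivi" from the leaf back toward the root, removing each node that no remaining word uses.
The suffix "vi" (2 nodes) is used only by "demivi"; the node for "demi" still has the child "p", so pruning stops there.
Nodes removed: 2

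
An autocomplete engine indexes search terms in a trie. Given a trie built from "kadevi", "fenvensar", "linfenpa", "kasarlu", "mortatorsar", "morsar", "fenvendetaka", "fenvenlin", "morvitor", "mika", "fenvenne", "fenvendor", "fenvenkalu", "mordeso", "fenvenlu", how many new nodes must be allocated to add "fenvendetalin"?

3

"fenvendeta" is already a path in the trie; the remaining "lin" must be added.
New nodes needed: |"fenvendetalin"| − 10 = 13 − 10 = 3.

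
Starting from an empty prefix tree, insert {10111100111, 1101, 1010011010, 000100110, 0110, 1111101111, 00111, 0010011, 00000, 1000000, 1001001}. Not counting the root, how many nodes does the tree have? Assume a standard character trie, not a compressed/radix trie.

Count nodes per top-level branch (shared prefixes stored once):
  '0'-branch (00000, 000100110, 0010011, 00111, 0110): 21 nodes
  '1'-branch (1000000, 1001001, 1010011010, 10111100111, 1101, 1111101111): 38 nodes
Sum: 59

59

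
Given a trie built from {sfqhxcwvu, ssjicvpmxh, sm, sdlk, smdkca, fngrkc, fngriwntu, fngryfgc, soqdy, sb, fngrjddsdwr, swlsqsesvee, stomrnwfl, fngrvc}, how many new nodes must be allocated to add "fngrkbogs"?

4

Walking "fngrkbogs" from the root, the first 5 characters ("fngrk") follow existing edges; "b" is the first miss.
Each of the 4 remaining characters creates one node.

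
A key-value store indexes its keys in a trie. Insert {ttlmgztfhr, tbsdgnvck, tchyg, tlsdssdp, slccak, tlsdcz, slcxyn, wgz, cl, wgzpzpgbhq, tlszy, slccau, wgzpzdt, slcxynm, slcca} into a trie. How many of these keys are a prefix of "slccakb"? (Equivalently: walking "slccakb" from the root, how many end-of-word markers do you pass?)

2

Walk "slccakb" from the root; an end-of-word marker is hit whenever a stored word is a prefix of "slccakb".
Prefixes of the query that are stored words: "slcca", "slccak"
Count: 2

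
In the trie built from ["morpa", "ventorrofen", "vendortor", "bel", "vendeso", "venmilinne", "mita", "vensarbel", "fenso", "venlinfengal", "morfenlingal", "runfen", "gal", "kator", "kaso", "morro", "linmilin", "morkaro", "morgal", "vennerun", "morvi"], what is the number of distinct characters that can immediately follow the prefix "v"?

Walk "v" from the root, arriving at one node.
Characters that immediately follow "v" among the stored strings: {e}.
That node has 1 child edge.

1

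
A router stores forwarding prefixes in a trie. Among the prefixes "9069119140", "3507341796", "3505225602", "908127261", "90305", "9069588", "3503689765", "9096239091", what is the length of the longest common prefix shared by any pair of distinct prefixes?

Equivalently: take the maximum, over all pairs, of their longest common prefix length.
"9069119140" and "9069588" agree on "9069" (4 characters) before diverging; nothing deeper is shared.
Longest shared-prefix length: 4

4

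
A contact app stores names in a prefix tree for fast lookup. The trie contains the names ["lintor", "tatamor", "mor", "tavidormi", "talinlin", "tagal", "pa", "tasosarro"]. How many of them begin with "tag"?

1

Filter for entries beginning with "tag":
Matches: "tagal"
Count: 1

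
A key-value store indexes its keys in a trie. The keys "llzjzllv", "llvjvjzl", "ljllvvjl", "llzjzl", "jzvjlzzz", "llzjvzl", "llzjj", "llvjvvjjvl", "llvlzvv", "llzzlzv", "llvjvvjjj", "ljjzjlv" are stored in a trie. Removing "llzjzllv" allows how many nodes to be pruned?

2

A node on "llzjzllv"'s path can go only if nothing else ends at it or branches off below it.
The suffix "lv" (2 nodes) is used only by "llzjzllv"; "llzjzl" is itself a stored word, so pruning stops there.
Nodes removed: 2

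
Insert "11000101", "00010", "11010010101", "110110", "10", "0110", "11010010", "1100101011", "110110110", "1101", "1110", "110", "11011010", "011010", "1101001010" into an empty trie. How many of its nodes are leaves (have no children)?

9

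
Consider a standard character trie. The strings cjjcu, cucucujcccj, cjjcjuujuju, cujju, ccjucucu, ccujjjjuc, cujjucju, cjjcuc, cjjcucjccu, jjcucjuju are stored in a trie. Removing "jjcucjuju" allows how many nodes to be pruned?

9

A node on "jjcucjuju"'s path can go only if nothing else ends at it or branches off below it.
No other word shares any prefix with "jjcucjuju", so all 9 of its nodes go.
Nodes removed: 9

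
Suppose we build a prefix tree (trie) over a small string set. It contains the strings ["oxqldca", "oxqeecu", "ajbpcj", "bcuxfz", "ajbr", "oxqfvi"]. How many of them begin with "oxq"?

3

Walk to "oxq"; the words in its subtree are exactly those with that prefix.
Matches: "oxqeecu", "oxqfvi", "oxqldca"
Count: 3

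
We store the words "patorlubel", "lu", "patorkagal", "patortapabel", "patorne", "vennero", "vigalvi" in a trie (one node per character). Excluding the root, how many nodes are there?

39

Trie structure (* marks end of a word):
(root)
├─ l
│  └─ u *
├─ p
│  └─ a
│     └─ t
│        └─ o
│           └─ r
│              ├─ k
│              │  └─ a
│              │     └─ g
│              │        └─ a
│              │           └─ l *
│              ├─ l
│              │  └─ u
│              │     └─ b
│              │        └─ e
│              │           └─ l *
│              ├─ n
│              │  └─ e *
│              └─ t
│                 └─ a
│                    └─ p
│                       └─ a
│                          └─ b
│                             └─ e
│                                └─ l *
└─ v
   ├─ e
   │  └─ n
   │     └─ n
   │        └─ e
   │           └─ r
   │              └─ o *
   └─ i
      └─ g
         └─ a
            └─ l
               └─ v
                  └─ i *
Counting every labelled node above: 39.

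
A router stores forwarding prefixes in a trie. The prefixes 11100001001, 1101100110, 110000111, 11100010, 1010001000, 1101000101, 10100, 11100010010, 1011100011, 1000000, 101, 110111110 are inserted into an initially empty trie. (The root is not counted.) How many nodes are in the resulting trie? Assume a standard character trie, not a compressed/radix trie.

Count nodes per top-level branch (shared prefixes stored once):
  '1'-branch (1000000, 101, 10100, 1010001000, 1011100011, 110000111, 1101000101, 1101100110, 110111110, 11100001001, 11100010, 11100010010): 61 nodes
Sum: 61

61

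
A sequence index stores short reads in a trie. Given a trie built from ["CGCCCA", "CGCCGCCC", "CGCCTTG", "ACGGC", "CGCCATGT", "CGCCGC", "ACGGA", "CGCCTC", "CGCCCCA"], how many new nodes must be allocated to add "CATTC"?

4

The longest prefix of "CATTC" already in the trie is "C" (length 1).
Each of the 4 remaining characters creates one node.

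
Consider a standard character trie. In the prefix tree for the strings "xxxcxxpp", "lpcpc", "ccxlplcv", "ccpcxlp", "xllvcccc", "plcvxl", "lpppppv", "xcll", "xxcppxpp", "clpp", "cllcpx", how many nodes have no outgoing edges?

11

Leaves are exactly the stored words that no other stored word extends.
Those words: "ccpcxlp", "ccxlplcv", "cllcpx", "clpp", "lpcpc", "lpppppv", "plcvxl", "xcll", "xllvcccc", "xxcppxpp", "xxxcxxpp"
Leaf count: 11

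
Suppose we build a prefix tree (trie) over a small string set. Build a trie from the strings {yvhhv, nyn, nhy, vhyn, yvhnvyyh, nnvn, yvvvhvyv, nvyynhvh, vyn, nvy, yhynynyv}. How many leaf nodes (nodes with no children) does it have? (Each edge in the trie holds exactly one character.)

10

A leaf is a node with no children — equivalently, the end of a word that is not a proper prefix of any other stored word.
Those words: "nhy", "nnvn", "nvyynhvh", "nyn", "vhyn", "vyn", "yhynynyv", "yvhhv", "yvhnvyyh", "yvvvhvyv"
Leaf count: 10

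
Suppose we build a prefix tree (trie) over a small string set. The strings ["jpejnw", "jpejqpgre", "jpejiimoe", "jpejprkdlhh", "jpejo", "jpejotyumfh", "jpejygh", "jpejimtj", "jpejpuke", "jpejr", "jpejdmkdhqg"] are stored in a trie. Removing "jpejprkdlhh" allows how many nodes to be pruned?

6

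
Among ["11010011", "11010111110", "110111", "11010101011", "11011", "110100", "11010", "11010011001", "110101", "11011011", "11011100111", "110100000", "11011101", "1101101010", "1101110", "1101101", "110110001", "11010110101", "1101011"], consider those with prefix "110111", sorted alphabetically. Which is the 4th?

11011101

DFS of the "110111" subtree visits, in order: "110111", "1101110", "11011100111", "11011101"
Position 4: 11011101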